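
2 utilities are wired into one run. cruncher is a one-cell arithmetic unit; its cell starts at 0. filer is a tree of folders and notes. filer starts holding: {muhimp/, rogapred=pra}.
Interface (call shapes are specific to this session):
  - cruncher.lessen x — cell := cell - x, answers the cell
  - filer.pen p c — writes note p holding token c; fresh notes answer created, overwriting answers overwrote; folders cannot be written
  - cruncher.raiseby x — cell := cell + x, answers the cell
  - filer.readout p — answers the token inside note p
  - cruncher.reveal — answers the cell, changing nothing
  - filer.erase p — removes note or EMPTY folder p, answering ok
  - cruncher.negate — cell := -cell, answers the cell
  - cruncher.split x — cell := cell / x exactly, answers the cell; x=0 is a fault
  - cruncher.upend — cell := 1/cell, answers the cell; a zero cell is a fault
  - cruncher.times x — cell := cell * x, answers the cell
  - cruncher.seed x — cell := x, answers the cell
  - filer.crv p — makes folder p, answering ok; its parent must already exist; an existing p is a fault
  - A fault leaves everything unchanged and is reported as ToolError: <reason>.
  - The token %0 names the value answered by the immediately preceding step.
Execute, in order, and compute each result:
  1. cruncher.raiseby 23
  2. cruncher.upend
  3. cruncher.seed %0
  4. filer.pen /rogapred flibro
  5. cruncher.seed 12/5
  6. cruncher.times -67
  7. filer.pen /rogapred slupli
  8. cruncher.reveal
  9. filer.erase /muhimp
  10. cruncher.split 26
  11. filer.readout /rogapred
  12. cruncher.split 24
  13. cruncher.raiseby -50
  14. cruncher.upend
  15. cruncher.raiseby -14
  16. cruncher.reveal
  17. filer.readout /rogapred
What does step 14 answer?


Answer: -260/13067

Derivation:
Then raiseby on x→23, and see 23.
I run upend(), and observe 1/23.
I run seed on x→%0, and observe 1/23.
Calling pen on p→/rogapred, c→flibro, and observe overwrote.
Using seed on x→12/5, and see 12/5.
Invoking times on x→-67, and see -804/5.
Using pen on p→/rogapred, c→slupli, yielding overwrote.
I use reveal(), and get -804/5.
I run erase on p→/muhimp, — result: ok.
Then split on x→26, → -402/65.
I call readout on p→/rogapred, and see slupli.
I call split on x→24, → -67/260.
Calling raiseby on x→-50, and observe -13067/260.
I run upend, which returns -260/13067.
I use raiseby on x→-14, giving -183198/13067.
I invoke reveal, and see -183198/13067.
Calling readout on p→/rogapred, → slupli.


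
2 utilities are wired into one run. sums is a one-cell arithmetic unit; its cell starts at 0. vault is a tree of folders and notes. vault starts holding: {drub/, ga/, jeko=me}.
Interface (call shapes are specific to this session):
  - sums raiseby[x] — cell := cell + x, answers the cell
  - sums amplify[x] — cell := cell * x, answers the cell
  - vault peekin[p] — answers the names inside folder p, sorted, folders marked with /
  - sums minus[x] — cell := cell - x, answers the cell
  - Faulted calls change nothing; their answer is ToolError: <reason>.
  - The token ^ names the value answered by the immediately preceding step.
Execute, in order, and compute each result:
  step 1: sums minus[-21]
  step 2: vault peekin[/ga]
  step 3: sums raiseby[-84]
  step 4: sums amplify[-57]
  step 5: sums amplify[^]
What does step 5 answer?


Answer: 12895281

Derivation:
> sums minus x=-21
[out] 21
> vault peekin p=/ga
[out] []
> sums raiseby x=-84
[out] -63
> sums amplify x=-57
[out] 3591
> sums amplify x=^
[out] 12895281


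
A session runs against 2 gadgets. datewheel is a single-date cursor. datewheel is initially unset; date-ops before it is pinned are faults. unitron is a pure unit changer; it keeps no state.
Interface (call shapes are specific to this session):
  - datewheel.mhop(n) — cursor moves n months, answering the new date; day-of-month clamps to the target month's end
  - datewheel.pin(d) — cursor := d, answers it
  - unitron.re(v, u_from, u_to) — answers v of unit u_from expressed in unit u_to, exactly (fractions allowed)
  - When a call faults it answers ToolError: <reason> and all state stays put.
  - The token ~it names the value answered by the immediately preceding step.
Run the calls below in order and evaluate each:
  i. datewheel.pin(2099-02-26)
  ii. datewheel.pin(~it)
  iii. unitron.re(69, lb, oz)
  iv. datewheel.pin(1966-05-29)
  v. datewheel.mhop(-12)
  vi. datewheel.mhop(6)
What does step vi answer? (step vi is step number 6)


$ datewheel.pin d: 2099-02-26
= 2099-02-26
$ datewheel.pin d: ~it
= 2099-02-26
$ unitron.re v: 69 u_from: lb u_to: oz
= 1104
$ datewheel.pin d: 1966-05-29
= 1966-05-29
$ datewheel.mhop n: -12
= 1965-05-29
$ datewheel.mhop n: 6
= 1965-11-29

Answer: 1965-11-29


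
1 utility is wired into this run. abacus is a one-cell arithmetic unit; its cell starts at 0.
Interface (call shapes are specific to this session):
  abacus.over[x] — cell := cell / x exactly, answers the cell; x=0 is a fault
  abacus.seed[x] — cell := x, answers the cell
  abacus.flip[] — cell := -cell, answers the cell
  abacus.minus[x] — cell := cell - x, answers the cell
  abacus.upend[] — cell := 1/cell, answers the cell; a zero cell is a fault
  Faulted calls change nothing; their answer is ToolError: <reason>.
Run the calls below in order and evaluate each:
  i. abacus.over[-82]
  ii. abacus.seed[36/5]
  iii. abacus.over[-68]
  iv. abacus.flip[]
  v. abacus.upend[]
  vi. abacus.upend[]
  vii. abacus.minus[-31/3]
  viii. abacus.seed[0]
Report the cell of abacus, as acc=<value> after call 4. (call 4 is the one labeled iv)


Answer: acc=9/85

Derivation:
~$ abacus.over x→-82
:: 0
~$ abacus.seed x→36/5
:: 36/5
~$ abacus.over x→-68
:: -9/85
~$ abacus.flip
:: 9/85
~$ abacus.upend
:: 85/9
~$ abacus.upend
:: 9/85
~$ abacus.minus x→-31/3
:: 2662/255
~$ abacus.seed x→0
:: 0


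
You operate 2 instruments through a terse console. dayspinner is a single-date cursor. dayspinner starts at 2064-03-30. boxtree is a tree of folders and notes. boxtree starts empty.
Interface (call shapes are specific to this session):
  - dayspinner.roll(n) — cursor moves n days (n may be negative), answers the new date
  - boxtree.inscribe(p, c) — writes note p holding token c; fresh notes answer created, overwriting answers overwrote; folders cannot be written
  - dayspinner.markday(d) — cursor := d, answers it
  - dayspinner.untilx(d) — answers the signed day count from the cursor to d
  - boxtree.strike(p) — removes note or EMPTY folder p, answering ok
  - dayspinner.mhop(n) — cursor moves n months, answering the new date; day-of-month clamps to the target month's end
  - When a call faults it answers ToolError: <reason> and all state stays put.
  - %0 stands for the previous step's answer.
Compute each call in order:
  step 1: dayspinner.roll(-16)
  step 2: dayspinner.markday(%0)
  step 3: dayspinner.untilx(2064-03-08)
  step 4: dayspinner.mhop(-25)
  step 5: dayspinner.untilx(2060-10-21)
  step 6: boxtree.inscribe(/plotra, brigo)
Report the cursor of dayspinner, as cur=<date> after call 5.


Answer: cur=2062-02-14

Derivation:
-- 1. dayspinner.roll(n='-16') => 2064-03-14
-- 2. dayspinner.markday(d='%0') => 2064-03-14
-- 3. dayspinner.untilx(d='2064-03-08') => -6
-- 4. dayspinner.mhop(n='-25') => 2062-02-14
-- 5. dayspinner.untilx(d='2060-10-21') => -481
-- 6. boxtree.inscribe(p='/plotra', c='brigo') => created


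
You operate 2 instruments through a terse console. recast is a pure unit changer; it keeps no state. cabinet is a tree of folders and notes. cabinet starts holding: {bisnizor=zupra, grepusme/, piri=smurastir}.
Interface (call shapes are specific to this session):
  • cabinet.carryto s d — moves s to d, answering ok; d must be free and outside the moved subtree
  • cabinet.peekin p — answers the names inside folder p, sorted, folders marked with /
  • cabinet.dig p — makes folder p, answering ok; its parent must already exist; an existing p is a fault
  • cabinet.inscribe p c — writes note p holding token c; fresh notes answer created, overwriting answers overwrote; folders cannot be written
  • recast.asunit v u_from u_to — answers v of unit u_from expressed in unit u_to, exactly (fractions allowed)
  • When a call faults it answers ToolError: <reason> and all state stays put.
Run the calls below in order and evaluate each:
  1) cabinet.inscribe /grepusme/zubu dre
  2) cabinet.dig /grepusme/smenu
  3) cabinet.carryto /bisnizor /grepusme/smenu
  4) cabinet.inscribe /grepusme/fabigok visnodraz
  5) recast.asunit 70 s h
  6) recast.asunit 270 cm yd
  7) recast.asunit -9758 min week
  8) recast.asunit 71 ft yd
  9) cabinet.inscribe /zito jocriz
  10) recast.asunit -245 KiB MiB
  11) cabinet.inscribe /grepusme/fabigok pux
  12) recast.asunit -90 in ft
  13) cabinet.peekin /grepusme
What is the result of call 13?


·→ cabinet.inscribe(p='/grepusme/zubu', c='dre')
·← created
·→ cabinet.dig(p='/grepusme/smenu')
·← ok
·→ cabinet.carryto(s='/bisnizor', d='/grepusme/smenu')
·← ToolError: exists
·→ cabinet.inscribe(p='/grepusme/fabigok', c='visnodraz')
·← created
·→ recast.asunit(v='70', u_from='s', u_to='h')
·← 7/360
·→ recast.asunit(v='270', u_from='cm', u_to='yd')
·← 375/127
·→ recast.asunit(v='-9758', u_from='min', u_to='week')
·← -697/720
·→ recast.asunit(v='71', u_from='ft', u_to='yd')
·← 71/3
·→ cabinet.inscribe(p='/zito', c='jocriz')
·← created
·→ recast.asunit(v='-245', u_from='KiB', u_to='MiB')
·← -245/1024
·→ cabinet.inscribe(p='/grepusme/fabigok', c='pux')
·← overwrote
·→ recast.asunit(v='-90', u_from='in', u_to='ft')
·← -15/2
·→ cabinet.peekin(p='/grepusme')
·← [fabigok, smenu/, zubu]

Answer: [fabigok, smenu/, zubu]


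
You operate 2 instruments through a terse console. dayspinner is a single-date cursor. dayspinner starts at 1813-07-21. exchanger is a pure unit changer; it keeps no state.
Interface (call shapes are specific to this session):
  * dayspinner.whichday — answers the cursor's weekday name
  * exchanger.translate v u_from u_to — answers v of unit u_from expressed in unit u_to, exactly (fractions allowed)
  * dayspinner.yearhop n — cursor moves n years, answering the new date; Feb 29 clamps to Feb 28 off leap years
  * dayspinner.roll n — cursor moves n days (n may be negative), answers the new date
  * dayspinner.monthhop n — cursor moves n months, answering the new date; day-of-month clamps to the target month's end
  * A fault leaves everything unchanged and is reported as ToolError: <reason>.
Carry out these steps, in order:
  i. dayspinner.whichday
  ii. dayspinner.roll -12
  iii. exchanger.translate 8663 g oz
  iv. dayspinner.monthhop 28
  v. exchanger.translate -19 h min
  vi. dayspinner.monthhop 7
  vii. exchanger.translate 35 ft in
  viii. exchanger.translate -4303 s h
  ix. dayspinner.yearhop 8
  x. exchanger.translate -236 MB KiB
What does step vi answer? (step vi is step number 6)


Step: dayspinner.whichday[]
Result: Wednesday
Step: dayspinner.roll[n='-12']
Result: 1813-07-09
Step: exchanger.translate[v='8663'; u_from='g'; u_to='oz']
Result: 13860800000/45359237
Step: dayspinner.monthhop[n='28']
Result: 1815-11-09
Step: exchanger.translate[v='-19'; u_from='h'; u_to='min']
Result: -1140
Step: dayspinner.monthhop[n='7']
Result: 1816-06-09
Step: exchanger.translate[v='35'; u_from='ft'; u_to='in']
Result: 420
Step: exchanger.translate[v='-4303'; u_from='s'; u_to='h']
Result: -4303/3600
Step: dayspinner.yearhop[n='8']
Result: 1824-06-09
Step: exchanger.translate[v='-236'; u_from='MB'; u_to='KiB']
Result: -921875/4

Answer: 1816-06-09


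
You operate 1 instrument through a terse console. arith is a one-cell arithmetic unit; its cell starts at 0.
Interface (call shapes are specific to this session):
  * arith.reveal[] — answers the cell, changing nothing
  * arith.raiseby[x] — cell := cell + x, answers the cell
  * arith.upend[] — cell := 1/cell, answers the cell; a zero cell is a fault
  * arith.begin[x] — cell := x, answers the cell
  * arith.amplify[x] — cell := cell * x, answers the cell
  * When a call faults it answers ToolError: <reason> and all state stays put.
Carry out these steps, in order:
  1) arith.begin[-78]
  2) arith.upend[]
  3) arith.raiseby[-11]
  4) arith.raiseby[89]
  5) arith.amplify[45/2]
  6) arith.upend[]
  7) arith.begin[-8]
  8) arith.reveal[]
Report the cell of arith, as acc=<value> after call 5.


-> begin(-78)
<- -78
-> upend()
<- -1/78
-> raiseby(-11)
<- -859/78
-> raiseby(89)
<- 6083/78
-> amplify(45/2)
<- 91245/52
-> upend()
<- 52/91245
-> begin(-8)
<- -8
-> reveal()
<- -8

Answer: acc=91245/52


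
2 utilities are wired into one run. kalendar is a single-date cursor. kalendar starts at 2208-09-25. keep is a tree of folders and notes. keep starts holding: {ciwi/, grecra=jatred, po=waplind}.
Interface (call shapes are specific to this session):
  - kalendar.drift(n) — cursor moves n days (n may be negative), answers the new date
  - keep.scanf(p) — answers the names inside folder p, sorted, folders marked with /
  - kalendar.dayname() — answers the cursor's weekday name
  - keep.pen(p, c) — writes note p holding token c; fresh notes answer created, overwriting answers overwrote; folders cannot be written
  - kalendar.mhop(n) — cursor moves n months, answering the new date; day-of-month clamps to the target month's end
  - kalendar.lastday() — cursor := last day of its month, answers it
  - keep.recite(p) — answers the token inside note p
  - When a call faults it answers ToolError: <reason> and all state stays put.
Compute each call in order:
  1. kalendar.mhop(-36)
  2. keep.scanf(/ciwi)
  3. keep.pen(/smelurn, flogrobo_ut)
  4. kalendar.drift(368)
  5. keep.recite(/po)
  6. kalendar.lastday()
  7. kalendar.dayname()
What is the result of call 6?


CALL kalendar.mhop[n: -36]
RET  2205-09-25
CALL keep.scanf[p: /ciwi]
RET  []
CALL keep.pen[p: /smelurn; c: flogrobo_ut]
RET  created
CALL kalendar.drift[n: 368]
RET  2206-09-28
CALL keep.recite[p: /po]
RET  waplind
CALL kalendar.lastday[]
RET  2206-09-30
CALL kalendar.dayname[]
RET  Tuesday

Answer: 2206-09-30


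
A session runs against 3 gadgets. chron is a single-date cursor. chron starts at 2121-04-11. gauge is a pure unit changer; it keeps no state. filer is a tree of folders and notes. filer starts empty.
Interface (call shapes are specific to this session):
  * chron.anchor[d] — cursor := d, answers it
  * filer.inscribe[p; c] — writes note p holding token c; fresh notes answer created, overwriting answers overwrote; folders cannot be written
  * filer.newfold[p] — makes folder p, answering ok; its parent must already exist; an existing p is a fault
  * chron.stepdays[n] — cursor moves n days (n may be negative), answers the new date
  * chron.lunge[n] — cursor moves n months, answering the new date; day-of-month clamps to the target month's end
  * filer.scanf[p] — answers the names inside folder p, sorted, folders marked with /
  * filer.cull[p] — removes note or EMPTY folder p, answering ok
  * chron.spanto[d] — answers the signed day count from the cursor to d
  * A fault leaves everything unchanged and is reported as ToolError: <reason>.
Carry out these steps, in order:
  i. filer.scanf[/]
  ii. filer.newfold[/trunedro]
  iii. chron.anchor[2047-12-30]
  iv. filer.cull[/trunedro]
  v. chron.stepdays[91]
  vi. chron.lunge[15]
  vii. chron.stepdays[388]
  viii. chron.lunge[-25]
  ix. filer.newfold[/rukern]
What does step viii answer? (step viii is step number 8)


Answer: 2048-06-23

Derivation:
[in] filer.scanf p→/
= []
[in] filer.newfold p→/trunedro
= ok
[in] chron.anchor d→2047-12-30
= 2047-12-30
[in] filer.cull p→/trunedro
= ok
[in] chron.stepdays n→91
= 2048-03-30
[in] chron.lunge n→15
= 2049-06-30
[in] chron.stepdays n→388
= 2050-07-23
[in] chron.lunge n→-25
= 2048-06-23
[in] filer.newfold p→/rukern
= ok


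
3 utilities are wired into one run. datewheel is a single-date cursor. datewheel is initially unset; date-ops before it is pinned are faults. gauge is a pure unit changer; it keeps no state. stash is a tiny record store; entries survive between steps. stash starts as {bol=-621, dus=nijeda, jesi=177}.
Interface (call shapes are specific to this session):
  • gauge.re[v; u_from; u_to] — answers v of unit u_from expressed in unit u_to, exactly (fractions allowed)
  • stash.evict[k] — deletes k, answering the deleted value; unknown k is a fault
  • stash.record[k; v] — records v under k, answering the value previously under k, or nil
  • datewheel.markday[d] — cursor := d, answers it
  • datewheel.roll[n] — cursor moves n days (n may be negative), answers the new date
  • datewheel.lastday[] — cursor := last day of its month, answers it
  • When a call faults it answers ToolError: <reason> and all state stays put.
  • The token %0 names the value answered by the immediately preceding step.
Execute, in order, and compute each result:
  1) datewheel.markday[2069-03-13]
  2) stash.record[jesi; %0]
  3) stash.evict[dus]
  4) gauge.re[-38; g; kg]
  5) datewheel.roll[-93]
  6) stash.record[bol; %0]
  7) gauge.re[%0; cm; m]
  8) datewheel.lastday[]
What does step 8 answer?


Answer: 2068-12-31

Derivation:
→ datewheel.markday(d='2069-03-13')
← 2069-03-13
→ stash.record(k='jesi', v='%0')
← 177
→ stash.evict(k='dus')
← nijeda
→ gauge.re(v='-38', u_from='g', u_to='kg')
← -19/500
→ datewheel.roll(n='-93')
← 2068-12-10
→ stash.record(k='bol', v='%0')
← -621
→ gauge.re(v='%0', u_from='cm', u_to='m')
← -621/100
→ datewheel.lastday()
← 2068-12-31


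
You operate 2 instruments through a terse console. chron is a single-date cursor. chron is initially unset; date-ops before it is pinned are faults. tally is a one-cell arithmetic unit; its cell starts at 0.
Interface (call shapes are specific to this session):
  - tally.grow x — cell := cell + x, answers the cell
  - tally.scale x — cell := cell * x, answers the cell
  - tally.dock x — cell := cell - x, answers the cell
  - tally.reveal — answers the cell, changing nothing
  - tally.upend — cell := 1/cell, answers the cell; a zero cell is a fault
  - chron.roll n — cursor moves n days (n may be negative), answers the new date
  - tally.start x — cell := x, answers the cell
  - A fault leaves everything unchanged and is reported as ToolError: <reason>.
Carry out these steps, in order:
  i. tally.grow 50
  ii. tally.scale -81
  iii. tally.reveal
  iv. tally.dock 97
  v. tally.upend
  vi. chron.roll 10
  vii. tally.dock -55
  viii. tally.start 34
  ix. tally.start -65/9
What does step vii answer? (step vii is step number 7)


-- tally.grow(x: 50) -> 50
-- tally.scale(x: -81) -> -4050
-- tally.reveal() -> -4050
-- tally.dock(x: 97) -> -4147
-- tally.upend() -> -1/4147
-- chron.roll(n: 10) -> ToolError: no date set
-- tally.dock(x: -55) -> 228084/4147
-- tally.start(x: 34) -> 34
-- tally.start(x: -65/9) -> -65/9

Answer: 228084/4147


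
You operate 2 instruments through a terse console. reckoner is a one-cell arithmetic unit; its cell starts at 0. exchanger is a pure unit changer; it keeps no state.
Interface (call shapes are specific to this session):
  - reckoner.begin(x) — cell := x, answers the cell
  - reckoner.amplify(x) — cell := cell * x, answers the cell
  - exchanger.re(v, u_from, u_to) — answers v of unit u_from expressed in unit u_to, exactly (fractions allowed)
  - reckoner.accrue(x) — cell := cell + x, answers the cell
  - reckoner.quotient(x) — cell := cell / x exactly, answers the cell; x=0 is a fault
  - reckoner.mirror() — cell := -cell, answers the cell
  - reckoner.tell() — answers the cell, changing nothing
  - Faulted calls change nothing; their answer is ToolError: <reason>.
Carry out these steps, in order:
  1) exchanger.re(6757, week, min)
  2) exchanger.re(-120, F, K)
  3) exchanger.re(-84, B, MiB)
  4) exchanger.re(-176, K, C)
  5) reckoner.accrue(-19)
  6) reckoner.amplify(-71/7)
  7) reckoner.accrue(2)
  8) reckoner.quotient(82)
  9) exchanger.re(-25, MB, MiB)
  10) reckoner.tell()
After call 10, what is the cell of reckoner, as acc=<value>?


Answer: acc=1363/574

Derivation:
>> re(6757, week, min)
<< 68110560
>> re(-120, F, K)
<< 33967/180
>> re(-84, B, MiB)
<< -21/262144
>> re(-176, K, C)
<< -8983/20
>> accrue(-19)
<< -19
>> amplify(-71/7)
<< 1349/7
>> accrue(2)
<< 1363/7
>> quotient(82)
<< 1363/574
>> re(-25, MB, MiB)
<< -390625/16384
>> tell()
<< 1363/574


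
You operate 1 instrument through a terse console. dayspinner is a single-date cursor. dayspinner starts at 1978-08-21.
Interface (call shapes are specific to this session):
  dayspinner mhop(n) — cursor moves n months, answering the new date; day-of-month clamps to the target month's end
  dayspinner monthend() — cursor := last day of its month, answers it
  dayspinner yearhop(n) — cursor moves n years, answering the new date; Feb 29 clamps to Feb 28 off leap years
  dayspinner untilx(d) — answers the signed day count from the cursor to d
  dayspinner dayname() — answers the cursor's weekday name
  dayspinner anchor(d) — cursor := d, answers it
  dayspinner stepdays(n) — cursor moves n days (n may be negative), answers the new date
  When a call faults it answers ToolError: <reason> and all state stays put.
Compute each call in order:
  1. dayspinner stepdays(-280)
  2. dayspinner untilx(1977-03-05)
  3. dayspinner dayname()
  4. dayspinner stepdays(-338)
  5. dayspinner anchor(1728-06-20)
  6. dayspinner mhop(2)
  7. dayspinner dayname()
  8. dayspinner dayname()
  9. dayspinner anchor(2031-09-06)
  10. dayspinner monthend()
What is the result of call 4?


Do: dayspinner stepdays[n='-280']
See: 1977-11-14
Do: dayspinner untilx[d='1977-03-05']
See: -254
Do: dayspinner dayname[]
See: Monday
Do: dayspinner stepdays[n='-338']
See: 1976-12-11
Do: dayspinner anchor[d='1728-06-20']
See: 1728-06-20
Do: dayspinner mhop[n='2']
See: 1728-08-20
Do: dayspinner dayname[]
See: Friday
Do: dayspinner dayname[]
See: Friday
Do: dayspinner anchor[d='2031-09-06']
See: 2031-09-06
Do: dayspinner monthend[]
See: 2031-09-30

Answer: 1976-12-11


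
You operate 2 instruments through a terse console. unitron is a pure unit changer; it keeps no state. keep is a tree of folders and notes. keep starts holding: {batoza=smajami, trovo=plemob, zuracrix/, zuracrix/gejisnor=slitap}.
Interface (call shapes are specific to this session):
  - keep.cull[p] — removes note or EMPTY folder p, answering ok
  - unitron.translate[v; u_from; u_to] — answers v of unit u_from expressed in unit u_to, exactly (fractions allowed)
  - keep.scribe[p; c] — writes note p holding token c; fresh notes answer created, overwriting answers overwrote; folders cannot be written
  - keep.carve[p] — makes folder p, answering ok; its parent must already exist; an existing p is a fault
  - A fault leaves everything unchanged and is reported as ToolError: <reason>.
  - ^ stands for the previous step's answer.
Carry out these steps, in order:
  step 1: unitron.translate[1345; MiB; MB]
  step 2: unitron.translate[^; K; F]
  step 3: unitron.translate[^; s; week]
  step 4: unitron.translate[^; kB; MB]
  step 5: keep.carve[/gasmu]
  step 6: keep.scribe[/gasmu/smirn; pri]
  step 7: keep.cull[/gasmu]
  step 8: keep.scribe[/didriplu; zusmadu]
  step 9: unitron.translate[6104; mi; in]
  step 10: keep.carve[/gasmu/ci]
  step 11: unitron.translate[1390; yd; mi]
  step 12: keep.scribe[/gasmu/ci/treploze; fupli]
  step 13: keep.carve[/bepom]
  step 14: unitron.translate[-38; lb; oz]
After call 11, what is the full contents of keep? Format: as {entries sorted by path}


Next I call unitron.translate using 1345, MiB, MB, yielding 4407296/3125.
I try unitron.translate using ^, K, F, and see 129933281/62500.
I call unitron.translate using ^, s, week: 129933281/37800000000.
I try unitron.translate using ^, kB, MB, which returns 129933281/37800000000000.
I call keep.carve using /gasmu, and see ok.
I call keep.scribe using /gasmu/smirn, pri, — result: created.
I run keep.cull using /gasmu, which returns ToolError: not empty.
Calling keep.scribe using /didriplu, zusmadu, yielding created.
Now I run unitron.translate using 6104, mi, in, → 386749440.
Then keep.carve using /gasmu/ci, and see ok.
I use unitron.translate using 1390, yd, mi, and get 139/176.
Invoking keep.scribe using /gasmu/ci/treploze, fupli, yielding created.
Using keep.carve using /bepom, and get ok.
Now I run unitron.translate using -38, lb, oz, and see -608.

Answer: {batoza=smajami, didriplu=zusmadu, gasmu/, gasmu/ci/, gasmu/smirn=pri, trovo=plemob, zuracrix/, zuracrix/gejisnor=slitap}


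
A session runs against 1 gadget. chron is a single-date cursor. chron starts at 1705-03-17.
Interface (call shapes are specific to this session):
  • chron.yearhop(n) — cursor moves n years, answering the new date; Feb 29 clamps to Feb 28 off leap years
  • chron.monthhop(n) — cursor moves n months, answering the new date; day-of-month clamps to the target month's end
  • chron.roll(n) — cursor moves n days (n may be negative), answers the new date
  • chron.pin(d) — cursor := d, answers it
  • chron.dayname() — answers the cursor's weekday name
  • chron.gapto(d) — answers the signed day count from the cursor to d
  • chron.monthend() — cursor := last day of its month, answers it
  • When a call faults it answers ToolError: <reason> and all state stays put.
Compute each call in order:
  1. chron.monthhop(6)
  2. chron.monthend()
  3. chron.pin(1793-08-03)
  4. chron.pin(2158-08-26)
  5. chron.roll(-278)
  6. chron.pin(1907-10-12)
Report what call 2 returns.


# 1. chron.monthhop(n→6) : 1705-09-17
# 2. chron.monthend() : 1705-09-30
# 3. chron.pin(d→1793-08-03) : 1793-08-03
# 4. chron.pin(d→2158-08-26) : 2158-08-26
# 5. chron.roll(n→-278) : 2157-11-21
# 6. chron.pin(d→1907-10-12) : 1907-10-12

Answer: 1705-09-30


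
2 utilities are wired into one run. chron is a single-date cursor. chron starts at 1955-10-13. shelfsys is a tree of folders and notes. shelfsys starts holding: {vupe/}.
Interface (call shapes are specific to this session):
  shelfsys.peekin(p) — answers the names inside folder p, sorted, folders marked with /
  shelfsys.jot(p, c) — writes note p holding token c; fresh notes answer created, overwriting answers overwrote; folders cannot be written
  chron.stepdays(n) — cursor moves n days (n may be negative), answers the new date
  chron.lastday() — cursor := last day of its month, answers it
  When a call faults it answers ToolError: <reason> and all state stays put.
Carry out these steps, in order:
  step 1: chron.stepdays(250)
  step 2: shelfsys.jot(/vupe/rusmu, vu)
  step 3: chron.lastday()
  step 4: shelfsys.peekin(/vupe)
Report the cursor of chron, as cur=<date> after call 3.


Answer: cur=1956-06-30

Derivation:
-- 1. chron.stepdays(n=250) -> 1956-06-19
-- 2. shelfsys.jot(p=/vupe/rusmu, c=vu) -> created
-- 3. chron.lastday() -> 1956-06-30
-- 4. shelfsys.peekin(p=/vupe) -> [rusmu]


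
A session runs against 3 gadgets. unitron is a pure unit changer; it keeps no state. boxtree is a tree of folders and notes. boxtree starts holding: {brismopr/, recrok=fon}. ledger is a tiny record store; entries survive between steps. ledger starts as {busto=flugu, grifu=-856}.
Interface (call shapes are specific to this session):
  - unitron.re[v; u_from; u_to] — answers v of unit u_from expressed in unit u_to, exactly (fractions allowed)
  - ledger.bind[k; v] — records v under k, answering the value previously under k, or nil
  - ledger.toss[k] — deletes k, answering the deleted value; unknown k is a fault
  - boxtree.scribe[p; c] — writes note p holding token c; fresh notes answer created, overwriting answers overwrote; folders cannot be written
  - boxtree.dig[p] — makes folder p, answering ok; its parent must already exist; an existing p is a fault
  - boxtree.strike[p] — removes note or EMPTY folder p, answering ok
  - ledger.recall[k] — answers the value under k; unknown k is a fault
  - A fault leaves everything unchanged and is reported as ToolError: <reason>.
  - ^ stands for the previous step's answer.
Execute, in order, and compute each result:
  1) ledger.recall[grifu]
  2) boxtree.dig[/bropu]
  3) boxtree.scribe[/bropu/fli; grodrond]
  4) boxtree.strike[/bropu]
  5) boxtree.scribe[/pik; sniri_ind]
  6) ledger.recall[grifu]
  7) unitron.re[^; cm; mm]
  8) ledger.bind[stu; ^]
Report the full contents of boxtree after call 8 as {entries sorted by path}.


==> recall(k='grifu')
<== -856
==> dig(p='/bropu')
<== ok
==> scribe(p='/bropu/fli', c='grodrond')
<== created
==> strike(p='/bropu')
<== ToolError: not empty
==> scribe(p='/pik', c='sniri_ind')
<== created
==> recall(k='grifu')
<== -856
==> re(v='^', u_from='cm', u_to='mm')
<== -8560
==> bind(k='stu', v='^')
<== nil

Answer: {brismopr/, bropu/, bropu/fli=grodrond, pik=sniri_ind, recrok=fon}


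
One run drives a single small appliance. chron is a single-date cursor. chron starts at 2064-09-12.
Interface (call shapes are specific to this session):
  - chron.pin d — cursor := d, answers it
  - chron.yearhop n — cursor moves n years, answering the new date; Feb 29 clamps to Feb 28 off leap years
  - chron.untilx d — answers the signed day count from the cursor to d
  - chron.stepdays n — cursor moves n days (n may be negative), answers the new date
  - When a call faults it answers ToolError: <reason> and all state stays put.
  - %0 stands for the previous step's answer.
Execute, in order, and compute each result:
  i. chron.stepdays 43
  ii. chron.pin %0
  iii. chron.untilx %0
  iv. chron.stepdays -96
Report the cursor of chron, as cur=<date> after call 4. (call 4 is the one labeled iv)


Answer: cur=2064-07-21

Derivation:
I call chron.stepdays with n=43, giving 2064-10-25.
Now I run chron.pin with d=%0, and observe 2064-10-25.
I use chron.untilx with d=%0: 0.
I try chron.stepdays with n=-96: 2064-07-21.


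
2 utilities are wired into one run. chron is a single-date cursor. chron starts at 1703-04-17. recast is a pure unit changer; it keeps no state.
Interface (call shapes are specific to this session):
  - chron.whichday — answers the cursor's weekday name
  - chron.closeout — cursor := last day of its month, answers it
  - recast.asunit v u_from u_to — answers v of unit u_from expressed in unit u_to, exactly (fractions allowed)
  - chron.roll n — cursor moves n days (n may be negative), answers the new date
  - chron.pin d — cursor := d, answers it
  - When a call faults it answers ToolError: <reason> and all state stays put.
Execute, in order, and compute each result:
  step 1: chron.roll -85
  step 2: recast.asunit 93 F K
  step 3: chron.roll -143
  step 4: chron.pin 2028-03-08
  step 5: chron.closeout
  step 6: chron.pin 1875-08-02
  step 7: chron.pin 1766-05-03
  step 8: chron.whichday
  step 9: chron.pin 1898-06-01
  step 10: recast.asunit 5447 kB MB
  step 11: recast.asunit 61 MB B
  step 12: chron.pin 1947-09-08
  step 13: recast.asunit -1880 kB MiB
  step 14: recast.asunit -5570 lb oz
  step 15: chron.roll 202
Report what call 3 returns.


Answer: 1702-09-01

Derivation:
>>> roll n='-85'
= 1703-01-22
>>> asunit v='93' u_from='F' u_to='K'
= 55267/180
>>> roll n='-143'
= 1702-09-01
>>> pin d='2028-03-08'
= 2028-03-08
>>> closeout
= 2028-03-31
>>> pin d='1875-08-02'
= 1875-08-02
>>> pin d='1766-05-03'
= 1766-05-03
>>> whichday
= Saturday
>>> pin d='1898-06-01'
= 1898-06-01
>>> asunit v='5447' u_from='kB' u_to='MB'
= 5447/1000
>>> asunit v='61' u_from='MB' u_to='B'
= 61000000
>>> pin d='1947-09-08'
= 1947-09-08
>>> asunit v='-1880' u_from='kB' u_to='MiB'
= -29375/16384
>>> asunit v='-5570' u_from='lb' u_to='oz'
= -89120
>>> roll n='202'
= 1948-03-28


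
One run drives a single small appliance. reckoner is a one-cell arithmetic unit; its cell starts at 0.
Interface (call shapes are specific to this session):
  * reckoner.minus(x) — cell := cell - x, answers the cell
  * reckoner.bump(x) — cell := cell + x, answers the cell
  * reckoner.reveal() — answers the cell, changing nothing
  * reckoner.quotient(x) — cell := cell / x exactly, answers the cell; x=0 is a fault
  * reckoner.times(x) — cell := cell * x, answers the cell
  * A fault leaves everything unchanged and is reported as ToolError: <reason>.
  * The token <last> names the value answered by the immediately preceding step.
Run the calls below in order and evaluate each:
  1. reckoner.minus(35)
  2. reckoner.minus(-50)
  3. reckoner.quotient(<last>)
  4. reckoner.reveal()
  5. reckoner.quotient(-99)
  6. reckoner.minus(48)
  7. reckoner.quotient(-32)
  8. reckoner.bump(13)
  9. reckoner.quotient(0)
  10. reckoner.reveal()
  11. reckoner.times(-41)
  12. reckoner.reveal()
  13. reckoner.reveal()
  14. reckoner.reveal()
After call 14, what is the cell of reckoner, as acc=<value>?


Answer: acc=-1883417/3168

Derivation:
·→ reckoner.minus(x=35)
·← -35
·→ reckoner.minus(x=-50)
·← 15
·→ reckoner.quotient(x=<last>)
·← 1
·→ reckoner.reveal()
·← 1
·→ reckoner.quotient(x=-99)
·← -1/99
·→ reckoner.minus(x=48)
·← -4753/99
·→ reckoner.quotient(x=-32)
·← 4753/3168
·→ reckoner.bump(x=13)
·← 45937/3168
·→ reckoner.quotient(x=0)
·← ToolError: division by zero
·→ reckoner.reveal()
·← 45937/3168
·→ reckoner.times(x=-41)
·← -1883417/3168
·→ reckoner.reveal()
·← -1883417/3168
·→ reckoner.reveal()
·← -1883417/3168
·→ reckoner.reveal()
·← -1883417/3168


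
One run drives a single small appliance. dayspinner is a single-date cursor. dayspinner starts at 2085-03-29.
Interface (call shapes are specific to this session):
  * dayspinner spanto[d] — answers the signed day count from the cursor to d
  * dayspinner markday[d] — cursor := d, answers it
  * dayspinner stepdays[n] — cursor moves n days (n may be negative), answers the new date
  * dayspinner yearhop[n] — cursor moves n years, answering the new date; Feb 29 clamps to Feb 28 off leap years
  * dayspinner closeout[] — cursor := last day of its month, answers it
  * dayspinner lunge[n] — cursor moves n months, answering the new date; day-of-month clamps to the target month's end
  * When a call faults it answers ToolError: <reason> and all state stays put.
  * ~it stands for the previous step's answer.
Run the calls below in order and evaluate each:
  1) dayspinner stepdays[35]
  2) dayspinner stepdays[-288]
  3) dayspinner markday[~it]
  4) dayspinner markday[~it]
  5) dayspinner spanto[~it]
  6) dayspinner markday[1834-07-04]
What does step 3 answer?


Answer: 2084-07-19

Derivation:
% dayspinner stepdays n: 35
:: 2085-05-03
% dayspinner stepdays n: -288
:: 2084-07-19
% dayspinner markday d: ~it
:: 2084-07-19
% dayspinner markday d: ~it
:: 2084-07-19
% dayspinner spanto d: ~it
:: 0
% dayspinner markday d: 1834-07-04
:: 1834-07-04


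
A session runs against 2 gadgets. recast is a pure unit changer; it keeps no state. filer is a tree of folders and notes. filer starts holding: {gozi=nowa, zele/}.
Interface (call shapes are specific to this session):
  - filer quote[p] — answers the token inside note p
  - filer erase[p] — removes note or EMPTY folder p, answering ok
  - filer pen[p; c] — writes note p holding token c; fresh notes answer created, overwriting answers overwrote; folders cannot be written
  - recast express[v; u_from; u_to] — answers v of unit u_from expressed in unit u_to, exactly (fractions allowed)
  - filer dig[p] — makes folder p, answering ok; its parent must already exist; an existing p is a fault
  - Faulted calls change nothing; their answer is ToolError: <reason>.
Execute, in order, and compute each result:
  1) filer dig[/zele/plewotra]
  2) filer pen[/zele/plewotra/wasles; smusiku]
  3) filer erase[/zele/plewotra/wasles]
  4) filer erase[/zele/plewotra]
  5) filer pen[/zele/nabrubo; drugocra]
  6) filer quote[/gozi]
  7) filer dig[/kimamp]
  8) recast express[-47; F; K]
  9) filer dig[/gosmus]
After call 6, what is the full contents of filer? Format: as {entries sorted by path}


[in] filer dig p→/zele/plewotra
:: ok
[in] filer pen p→/zele/plewotra/wasles c→smusiku
:: created
[in] filer erase p→/zele/plewotra/wasles
:: ok
[in] filer erase p→/zele/plewotra
:: ok
[in] filer pen p→/zele/nabrubo c→drugocra
:: created
[in] filer quote p→/gozi
:: nowa
[in] filer dig p→/kimamp
:: ok
[in] recast express v→-47 u_from→F u_to→K
:: 41267/180
[in] filer dig p→/gosmus
:: ok

Answer: {gozi=nowa, zele/, zele/nabrubo=drugocra}


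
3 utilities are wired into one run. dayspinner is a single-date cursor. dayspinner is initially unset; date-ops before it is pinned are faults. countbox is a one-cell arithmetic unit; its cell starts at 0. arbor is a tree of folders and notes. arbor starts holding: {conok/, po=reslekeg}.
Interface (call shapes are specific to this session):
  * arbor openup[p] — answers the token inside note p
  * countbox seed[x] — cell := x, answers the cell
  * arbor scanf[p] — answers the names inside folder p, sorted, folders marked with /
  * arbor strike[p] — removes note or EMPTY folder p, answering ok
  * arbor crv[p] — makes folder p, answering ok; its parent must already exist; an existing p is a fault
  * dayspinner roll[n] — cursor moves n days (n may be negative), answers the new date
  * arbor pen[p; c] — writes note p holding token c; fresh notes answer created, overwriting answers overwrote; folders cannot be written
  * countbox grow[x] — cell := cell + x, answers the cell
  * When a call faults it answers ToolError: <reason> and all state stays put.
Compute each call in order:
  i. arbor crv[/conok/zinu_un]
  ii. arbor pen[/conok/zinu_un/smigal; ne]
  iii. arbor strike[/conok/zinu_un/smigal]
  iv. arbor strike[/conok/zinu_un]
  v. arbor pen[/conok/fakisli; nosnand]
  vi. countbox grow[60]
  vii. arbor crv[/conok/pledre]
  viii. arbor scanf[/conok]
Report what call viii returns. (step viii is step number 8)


Answer: [fakisli, pledre/]

Derivation:
CALL arbor crv[/conok/zinu_un]
RET  ok
CALL arbor pen[/conok/zinu_un/smigal; ne]
RET  created
CALL arbor strike[/conok/zinu_un/smigal]
RET  ok
CALL arbor strike[/conok/zinu_un]
RET  ok
CALL arbor pen[/conok/fakisli; nosnand]
RET  created
CALL countbox grow[60]
RET  60
CALL arbor crv[/conok/pledre]
RET  ok
CALL arbor scanf[/conok]
RET  [fakisli, pledre/]


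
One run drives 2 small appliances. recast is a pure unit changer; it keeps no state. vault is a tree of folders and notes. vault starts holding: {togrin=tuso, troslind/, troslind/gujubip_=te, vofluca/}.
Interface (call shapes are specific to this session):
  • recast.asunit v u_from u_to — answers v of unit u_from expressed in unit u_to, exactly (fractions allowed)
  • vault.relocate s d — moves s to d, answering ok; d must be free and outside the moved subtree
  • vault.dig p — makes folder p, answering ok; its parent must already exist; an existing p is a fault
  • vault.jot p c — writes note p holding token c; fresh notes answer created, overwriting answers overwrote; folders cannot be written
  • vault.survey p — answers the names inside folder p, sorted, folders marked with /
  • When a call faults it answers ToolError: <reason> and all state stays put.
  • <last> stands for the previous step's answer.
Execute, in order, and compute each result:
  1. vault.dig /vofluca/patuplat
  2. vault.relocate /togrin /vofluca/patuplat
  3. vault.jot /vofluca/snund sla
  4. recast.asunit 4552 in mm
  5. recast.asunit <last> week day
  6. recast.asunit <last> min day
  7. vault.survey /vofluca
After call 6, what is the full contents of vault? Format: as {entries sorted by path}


I use vault.dig(p='/vofluca/patuplat'), and see ok.
I run vault.relocate(s='/togrin', d='/vofluca/patuplat'): ToolError: exists.
Calling vault.jot(p='/vofluca/snund', c='sla'), and observe created.
I use recast.asunit(v='4552', u_from='in', u_to='mm'), and get 578104/5.
I use recast.asunit(v='<last>', u_from='week', u_to='day'), which returns 4046728/5.
I run recast.asunit(v='<last>', u_from='min', u_to='day'), and see 505841/900.
I invoke vault.survey(p='/vofluca'), and get [patuplat/, snund].

Answer: {togrin=tuso, troslind/, troslind/gujubip_=te, vofluca/, vofluca/patuplat/, vofluca/snund=sla}


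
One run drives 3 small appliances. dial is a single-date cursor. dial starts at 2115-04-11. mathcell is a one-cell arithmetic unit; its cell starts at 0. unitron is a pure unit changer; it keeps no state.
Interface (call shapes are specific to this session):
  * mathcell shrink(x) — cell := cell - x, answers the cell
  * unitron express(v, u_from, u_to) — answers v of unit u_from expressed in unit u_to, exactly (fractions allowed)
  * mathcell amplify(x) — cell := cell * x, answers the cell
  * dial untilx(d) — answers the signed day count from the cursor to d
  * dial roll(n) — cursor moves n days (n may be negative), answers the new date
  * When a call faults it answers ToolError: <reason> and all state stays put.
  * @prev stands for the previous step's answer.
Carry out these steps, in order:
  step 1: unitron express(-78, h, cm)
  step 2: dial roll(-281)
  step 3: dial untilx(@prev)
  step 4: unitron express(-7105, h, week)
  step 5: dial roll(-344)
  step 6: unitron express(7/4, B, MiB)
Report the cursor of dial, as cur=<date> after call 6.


Answer: cur=2113-07-25

Derivation:
# unitron express(-78, h, cm) == ToolError: incompatible units
# dial roll(-281) == 2114-07-04
# dial untilx(@prev) == 0
# unitron express(-7105, h, week) == -1015/24
# dial roll(-344) == 2113-07-25
# unitron express(7/4, B, MiB) == 7/4194304
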